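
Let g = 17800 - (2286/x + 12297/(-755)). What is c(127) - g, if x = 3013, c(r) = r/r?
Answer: -40524757116/2274815 ≈ -17815.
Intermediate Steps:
c(r) = 1
g = 40527031931/2274815 (g = 17800 - (2286/3013 + 12297/(-755)) = 17800 - (2286*(1/3013) + 12297*(-1/755)) = 17800 - (2286/3013 - 12297/755) = 17800 - 1*(-35324931/2274815) = 17800 + 35324931/2274815 = 40527031931/2274815 ≈ 17816.)
c(127) - g = 1 - 1*40527031931/2274815 = 1 - 40527031931/2274815 = -40524757116/2274815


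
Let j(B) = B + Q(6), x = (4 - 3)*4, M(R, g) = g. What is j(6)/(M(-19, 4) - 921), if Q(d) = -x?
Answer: -2/917 ≈ -0.0021810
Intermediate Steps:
x = 4 (x = 1*4 = 4)
Q(d) = -4 (Q(d) = -1*4 = -4)
j(B) = -4 + B (j(B) = B - 4 = -4 + B)
j(6)/(M(-19, 4) - 921) = (-4 + 6)/(4 - 921) = 2/(-917) = 2*(-1/917) = -2/917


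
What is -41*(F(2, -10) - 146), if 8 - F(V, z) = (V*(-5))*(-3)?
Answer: 6888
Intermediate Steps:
F(V, z) = 8 - 15*V (F(V, z) = 8 - V*(-5)*(-3) = 8 - (-5*V)*(-3) = 8 - 15*V)
-41*(F(2, -10) - 146) = -41*((8 - 15*2) - 146) = -41*((8 - 30) - 146) = -41*(-22 - 146) = -41*(-168) = 6888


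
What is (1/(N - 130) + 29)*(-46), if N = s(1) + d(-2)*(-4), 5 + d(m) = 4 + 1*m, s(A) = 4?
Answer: -76015/57 ≈ -1333.6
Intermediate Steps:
d(m) = -1 + m (d(m) = -5 + (4 + 1*m) = -5 + (4 + m) = -1 + m)
N = 16 (N = 4 + (-1 - 2)*(-4) = 4 - 3*(-4) = 4 + 12 = 16)
(1/(N - 130) + 29)*(-46) = (1/(16 - 130) + 29)*(-46) = (1/(-114) + 29)*(-46) = (-1/114 + 29)*(-46) = (3305/114)*(-46) = -76015/57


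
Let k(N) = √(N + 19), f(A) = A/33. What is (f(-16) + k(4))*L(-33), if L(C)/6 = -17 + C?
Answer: 1600/11 - 300*√23 ≈ -1293.3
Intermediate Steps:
f(A) = A/33 (f(A) = A*(1/33) = A/33)
k(N) = √(19 + N)
L(C) = -102 + 6*C (L(C) = 6*(-17 + C) = -102 + 6*C)
(f(-16) + k(4))*L(-33) = ((1/33)*(-16) + √(19 + 4))*(-102 + 6*(-33)) = (-16/33 + √23)*(-102 - 198) = (-16/33 + √23)*(-300) = 1600/11 - 300*√23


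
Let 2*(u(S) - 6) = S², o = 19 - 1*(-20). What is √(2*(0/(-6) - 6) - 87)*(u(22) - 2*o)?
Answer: 510*I*√11 ≈ 1691.5*I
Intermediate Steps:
o = 39 (o = 19 + 20 = 39)
u(S) = 6 + S²/2
√(2*(0/(-6) - 6) - 87)*(u(22) - 2*o) = √(2*(0/(-6) - 6) - 87)*((6 + (½)*22²) - 2*39) = √(2*(0*(-⅙) - 6) - 87)*((6 + (½)*484) - 78) = √(2*(0 - 6) - 87)*((6 + 242) - 78) = √(2*(-6) - 87)*(248 - 78) = √(-12 - 87)*170 = √(-99)*170 = (3*I*√11)*170 = 510*I*√11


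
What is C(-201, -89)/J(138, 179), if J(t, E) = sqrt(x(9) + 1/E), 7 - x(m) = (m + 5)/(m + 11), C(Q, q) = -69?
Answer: -69*sqrt(20203730)/11287 ≈ -27.478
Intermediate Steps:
x(m) = 7 - (5 + m)/(11 + m) (x(m) = 7 - (m + 5)/(m + 11) = 7 - (5 + m)/(11 + m))
J(t, E) = sqrt(63/10 + 1/E) (J(t, E) = sqrt(6*(12 + 9)/(11 + 9) + 1/E) = sqrt(6*21/20 + 1/E) = sqrt(6*(1/20)*21 + 1/E) = sqrt(63/10 + 1/E))
C(-201, -89)/J(138, 179) = -69*10/sqrt(630 + 100/179) = -69*sqrt(20203730)/11287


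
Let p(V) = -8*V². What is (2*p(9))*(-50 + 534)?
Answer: -627264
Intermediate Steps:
(2*p(9))*(-50 + 534) = (2*(-8*9²))*(-50 + 534) = (2*(-8*81))*484 = (2*(-648))*484 = -1296*484 = -627264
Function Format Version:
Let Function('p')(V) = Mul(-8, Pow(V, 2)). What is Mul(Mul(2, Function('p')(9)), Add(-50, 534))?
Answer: -627264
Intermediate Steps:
Mul(Mul(2, Function('p')(9)), Add(-50, 534)) = Mul(Mul(2, Mul(-8, Pow(9, 2))), Add(-50, 534)) = Mul(Mul(2, Mul(-8, 81)), 484) = Mul(Mul(2, -648), 484) = Mul(-1296, 484) = -627264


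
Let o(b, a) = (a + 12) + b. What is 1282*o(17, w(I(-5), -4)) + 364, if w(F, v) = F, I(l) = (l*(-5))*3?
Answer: 133692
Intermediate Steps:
I(l) = -15*l (I(l) = -5*l*3 = -15*l)
o(b, a) = 12 + a + b (o(b, a) = (12 + a) + b = 12 + a + b)
1282*o(17, w(I(-5), -4)) + 364 = 1282*(12 - 15*(-5) + 17) + 364 = 1282*(12 + 75 + 17) + 364 = 1282*104 + 364 = 133328 + 364 = 133692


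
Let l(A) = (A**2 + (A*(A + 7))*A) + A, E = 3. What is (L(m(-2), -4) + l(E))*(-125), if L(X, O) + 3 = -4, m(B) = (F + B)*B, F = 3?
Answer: -11875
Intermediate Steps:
m(B) = B*(3 + B) (m(B) = (3 + B)*B = B*(3 + B))
L(X, O) = -7 (L(X, O) = -3 - 4 = -7)
l(A) = A + A**2 + A**2*(7 + A) (l(A) = (A**2 + (A*(7 + A))*A) + A = (A**2 + A**2*(7 + A)) + A = A + A**2 + A**2*(7 + A))
(L(m(-2), -4) + l(E))*(-125) = (-7 + 3*(1 + 3**2 + 8*3))*(-125) = (-7 + 3*(1 + 9 + 24))*(-125) = (-7 + 3*34)*(-125) = (-7 + 102)*(-125) = 95*(-125) = -11875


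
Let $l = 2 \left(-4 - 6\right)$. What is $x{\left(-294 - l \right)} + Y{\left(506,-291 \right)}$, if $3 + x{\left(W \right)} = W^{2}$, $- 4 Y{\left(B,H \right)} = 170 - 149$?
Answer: $\frac{300271}{4} \approx 75068.0$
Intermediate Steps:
$Y{\left(B,H \right)} = - \frac{21}{4}$ ($Y{\left(B,H \right)} = - \frac{170 - 149}{4} = \left(- \frac{1}{4}\right) 21 = - \frac{21}{4}$)
$l = -20$ ($l = 2 \left(-10\right) = -20$)
$x{\left(W \right)} = -3 + W^{2}$
$x{\left(-294 - l \right)} + Y{\left(506,-291 \right)} = \left(-3 + \left(-294 - -20\right)^{2}\right) - \frac{21}{4} = \left(-3 + \left(-294 + 20\right)^{2}\right) - \frac{21}{4} = \left(-3 + \left(-274\right)^{2}\right) - \frac{21}{4} = \left(-3 + 75076\right) - \frac{21}{4} = 75073 - \frac{21}{4} = \frac{300271}{4}$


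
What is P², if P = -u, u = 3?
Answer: 9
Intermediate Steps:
P = -3 (P = -1*3 = -3)
P² = (-3)² = 9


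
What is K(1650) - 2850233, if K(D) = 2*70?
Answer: -2850093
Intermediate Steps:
K(D) = 140
K(1650) - 2850233 = 140 - 2850233 = -2850093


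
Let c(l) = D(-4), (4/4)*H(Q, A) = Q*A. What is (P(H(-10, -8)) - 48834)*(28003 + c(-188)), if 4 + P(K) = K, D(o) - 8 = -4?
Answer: -1365565306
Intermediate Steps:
H(Q, A) = A*Q (H(Q, A) = Q*A = A*Q)
D(o) = 4 (D(o) = 8 - 4 = 4)
P(K) = -4 + K
c(l) = 4
(P(H(-10, -8)) - 48834)*(28003 + c(-188)) = ((-4 - 8*(-10)) - 48834)*(28003 + 4) = ((-4 + 80) - 48834)*28007 = (76 - 48834)*28007 = -48758*28007 = -1365565306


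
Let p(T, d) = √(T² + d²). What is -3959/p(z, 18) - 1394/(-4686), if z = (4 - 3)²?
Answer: 697/2343 - 3959*√13/65 ≈ -219.31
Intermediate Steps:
z = 1 (z = 1² = 1)
-3959/p(z, 18) - 1394/(-4686) = -3959/√(1² + 18²) - 1394/(-4686) = -3959/√(1 + 324) - 1394*(-1/4686) = -3959*√13/65 + 697/2343 = 697/2343 - 3959*√13/65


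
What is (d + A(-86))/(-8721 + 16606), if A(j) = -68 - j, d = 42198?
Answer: 42216/7885 ≈ 5.3540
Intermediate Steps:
(d + A(-86))/(-8721 + 16606) = (42198 + (-68 - 1*(-86)))/(-8721 + 16606) = (42198 + (-68 + 86))/7885 = (42198 + 18)*(1/7885) = 42216*(1/7885) = 42216/7885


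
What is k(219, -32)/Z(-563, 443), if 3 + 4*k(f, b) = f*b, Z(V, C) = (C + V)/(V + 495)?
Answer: -39729/40 ≈ -993.22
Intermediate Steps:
Z(V, C) = (C + V)/(495 + V)
k(f, b) = -¾ + b*f/4 (k(f, b) = -¾ + (f*b)/4 = -¾ + (b*f)/4 = -¾ + b*f/4)
k(219, -32)/Z(-563, 443) = (-¾ + (¼)*(-32)*219)/(((443 - 563)/(495 - 563))) = (-¾ - 1752)/((-120/(-68))) = -7011/(4*((-1/68*(-120)))) = -7011/(4*30/17) = -7011/4*17/30 = -39729/40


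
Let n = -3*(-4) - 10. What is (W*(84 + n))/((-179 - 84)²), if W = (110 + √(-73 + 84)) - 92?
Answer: 1548/69169 + 86*√11/69169 ≈ 0.026504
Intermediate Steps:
n = 2 (n = 12 - 10 = 2)
W = 18 + √11 (W = (110 + √11) - 92 = 18 + √11 ≈ 21.317)
(W*(84 + n))/((-179 - 84)²) = ((18 + √11)*(84 + 2))/((-179 - 84)²) = ((18 + √11)*86)/((-263)²) = (1548 + 86*√11)/69169 = (1548 + 86*√11)*(1/69169) = 1548/69169 + 86*√11/69169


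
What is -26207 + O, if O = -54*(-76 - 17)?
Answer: -21185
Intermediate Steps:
O = 5022 (O = -54*(-93) = 5022)
-26207 + O = -26207 + 5022 = -21185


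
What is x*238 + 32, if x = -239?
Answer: -56850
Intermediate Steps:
x*238 + 32 = -239*238 + 32 = -56882 + 32 = -56850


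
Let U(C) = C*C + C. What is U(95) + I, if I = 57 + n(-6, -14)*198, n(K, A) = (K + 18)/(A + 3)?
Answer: 8961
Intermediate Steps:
n(K, A) = (18 + K)/(3 + A)
I = -159 (I = 57 + ((18 - 6)/(3 - 14))*198 = 57 + (12/(-11))*198 = 57 - 1/11*12*198 = 57 - 12/11*198 = 57 - 216 = -159)
U(C) = C + C**2 (U(C) = C**2 + C = C + C**2)
U(95) + I = 95*(1 + 95) - 159 = 95*96 - 159 = 9120 - 159 = 8961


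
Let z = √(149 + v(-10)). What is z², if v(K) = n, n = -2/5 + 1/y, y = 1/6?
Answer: 773/5 ≈ 154.60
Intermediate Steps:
y = ⅙ ≈ 0.16667
n = 28/5 (n = -2/5 + 1/(⅙) = -2*⅕ + 1*6 = -⅖ + 6 = 28/5 ≈ 5.6000)
v(K) = 28/5
z = √3865/5 (z = √(149 + 28/5) = √(773/5) = √3865/5 ≈ 12.434)
z² = (√3865/5)² = 773/5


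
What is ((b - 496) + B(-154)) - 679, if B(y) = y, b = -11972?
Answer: -13301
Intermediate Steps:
((b - 496) + B(-154)) - 679 = ((-11972 - 496) - 154) - 679 = (-12468 - 154) - 679 = -12622 - 679 = -13301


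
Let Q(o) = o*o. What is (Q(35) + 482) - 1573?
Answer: 134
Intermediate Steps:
Q(o) = o²
(Q(35) + 482) - 1573 = (35² + 482) - 1573 = (1225 + 482) - 1573 = 1707 - 1573 = 134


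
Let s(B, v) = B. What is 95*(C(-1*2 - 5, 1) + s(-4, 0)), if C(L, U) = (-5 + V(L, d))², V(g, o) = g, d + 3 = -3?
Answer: 13300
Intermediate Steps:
d = -6 (d = -3 - 3 = -6)
C(L, U) = (-5 + L)²
95*(C(-1*2 - 5, 1) + s(-4, 0)) = 95*((-5 + (-1*2 - 5))² - 4) = 95*((-5 + (-2 - 5))² - 4) = 95*((-5 - 7)² - 4) = 95*((-12)² - 4) = 95*(144 - 4) = 95*140 = 13300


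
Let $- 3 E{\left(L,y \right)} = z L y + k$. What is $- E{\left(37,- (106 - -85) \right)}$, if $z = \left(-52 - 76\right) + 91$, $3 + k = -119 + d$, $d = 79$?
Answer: $\frac{261436}{3} \approx 87145.0$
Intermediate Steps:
$k = -43$ ($k = -3 + \left(-119 + 79\right) = -3 - 40 = -43$)
$z = -37$ ($z = -128 + 91 = -37$)
$E{\left(L,y \right)} = \frac{43}{3} + \frac{37 L y}{3}$ ($E{\left(L,y \right)} = - \frac{- 37 L y - 43}{3} = - \frac{-43 - 37 L y}{3} = \frac{43}{3} + \frac{37 L y}{3}$)
$- E{\left(37,- (106 - -85) \right)} = - (\frac{43}{3} + \frac{37}{3} \cdot 37 \left(- (106 - -85)\right)) = - (\frac{43}{3} + \frac{37}{3} \cdot 37 \left(- (106 + 85)\right)) = - (\frac{43}{3} + \frac{37}{3} \cdot 37 \left(\left(-1\right) 191\right)) = - (\frac{43}{3} + \frac{37}{3} \cdot 37 \left(-191\right)) = - (\frac{43}{3} - \frac{261479}{3}) = \left(-1\right) \left(- \frac{261436}{3}\right) = \frac{261436}{3}$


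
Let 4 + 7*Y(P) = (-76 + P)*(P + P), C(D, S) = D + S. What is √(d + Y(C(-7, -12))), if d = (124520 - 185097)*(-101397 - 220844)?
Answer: √956499285035/7 ≈ 1.3972e+5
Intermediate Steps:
Y(P) = -4/7 + 2*P*(-76 + P)/7 (Y(P) = -4/7 + ((-76 + P)*(P + P))/7 = -4/7 + ((-76 + P)*(2*P))/7 = -4/7 + (2*P*(-76 + P))/7 = -4/7 + 2*P*(-76 + P)/7)
d = 19520393057 (d = -60577*(-322241) = 19520393057)
√(d + Y(C(-7, -12))) = √(19520393057 + (-4/7 - 152*(-7 - 12)/7 + 2*(-7 - 12)²/7)) = √(19520393057 + (-4/7 - 152/7*(-19) + (2/7)*(-19)²)) = √(19520393057 + (-4/7 + 2888/7 + (2/7)*361)) = √(19520393057 + (-4/7 + 2888/7 + 722/7)) = √(19520393057 + 3606/7) = √(136642755005/7) = √956499285035/7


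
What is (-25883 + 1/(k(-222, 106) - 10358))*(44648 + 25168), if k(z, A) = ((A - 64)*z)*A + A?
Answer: -451127608335126/249649 ≈ -1.8070e+9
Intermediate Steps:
k(z, A) = A + A*z*(-64 + A) (k(z, A) = ((-64 + A)*z)*A + A = (z*(-64 + A))*A + A = A*z*(-64 + A) + A = A + A*z*(-64 + A))
(-25883 + 1/(k(-222, 106) - 10358))*(44648 + 25168) = (-25883 + 1/(106*(1 - 64*(-222) + 106*(-222)) - 10358))*(44648 + 25168) = (-25883 + 1/(106*(1 + 14208 - 23532) - 10358))*69816 = (-25883 + 1/(106*(-9323) - 10358))*69816 = (-25883 + 1/(-988238 - 10358))*69816 = (-25883 + 1/(-998596))*69816 = (-25883 - 1/998596)*69816 = -25846660269/998596*69816 = -451127608335126/249649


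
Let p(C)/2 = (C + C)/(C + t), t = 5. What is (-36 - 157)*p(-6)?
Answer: -4632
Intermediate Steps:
p(C) = 4*C/(5 + C) (p(C) = 2*((C + C)/(C + 5)) = 2*((2*C)/(5 + C)) = 2*(2*C/(5 + C)) = 4*C/(5 + C))
(-36 - 157)*p(-6) = (-36 - 157)*(4*(-6)/(5 - 6)) = -772*(-6)/(-1) = -772*(-6)*(-1) = -193*24 = -4632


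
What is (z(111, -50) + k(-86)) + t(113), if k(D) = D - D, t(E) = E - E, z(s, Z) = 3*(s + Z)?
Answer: 183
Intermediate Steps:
z(s, Z) = 3*Z + 3*s (z(s, Z) = 3*(Z + s) = 3*Z + 3*s)
t(E) = 0
k(D) = 0
(z(111, -50) + k(-86)) + t(113) = ((3*(-50) + 3*111) + 0) + 0 = ((-150 + 333) + 0) + 0 = (183 + 0) + 0 = 183 + 0 = 183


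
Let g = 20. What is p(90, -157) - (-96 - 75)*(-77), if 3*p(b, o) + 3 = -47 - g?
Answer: -39571/3 ≈ -13190.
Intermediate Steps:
p(b, o) = -70/3 (p(b, o) = -1 + (-47 - 1*20)/3 = -1 + (-47 - 20)/3 = -1 + (1/3)*(-67) = -1 - 67/3 = -70/3)
p(90, -157) - (-96 - 75)*(-77) = -70/3 - (-96 - 75)*(-77) = -70/3 - (-171)*(-77) = -70/3 - 1*13167 = -70/3 - 13167 = -39571/3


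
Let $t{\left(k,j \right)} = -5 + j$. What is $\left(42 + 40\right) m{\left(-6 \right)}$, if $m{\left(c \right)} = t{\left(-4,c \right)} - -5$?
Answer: $-492$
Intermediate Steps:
$m{\left(c \right)} = c$ ($m{\left(c \right)} = \left(-5 + c\right) - -5 = \left(-5 + c\right) + 5 = c$)
$\left(42 + 40\right) m{\left(-6 \right)} = \left(42 + 40\right) \left(-6\right) = 82 \left(-6\right) = -492$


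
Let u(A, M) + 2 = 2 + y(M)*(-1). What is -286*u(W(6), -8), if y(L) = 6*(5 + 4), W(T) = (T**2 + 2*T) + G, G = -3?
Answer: 15444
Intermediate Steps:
W(T) = -3 + T**2 + 2*T (W(T) = (T**2 + 2*T) - 3 = -3 + T**2 + 2*T)
y(L) = 54 (y(L) = 6*9 = 54)
u(A, M) = -54 (u(A, M) = -2 + (2 + 54*(-1)) = -2 + (2 - 54) = -2 - 52 = -54)
-286*u(W(6), -8) = -286*(-54) = 15444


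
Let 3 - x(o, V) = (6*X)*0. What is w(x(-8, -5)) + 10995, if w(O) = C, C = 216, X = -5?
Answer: 11211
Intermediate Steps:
x(o, V) = 3 (x(o, V) = 3 - 6*(-5)*0 = 3 - (-30)*0 = 3 - 1*0 = 3 + 0 = 3)
w(O) = 216
w(x(-8, -5)) + 10995 = 216 + 10995 = 11211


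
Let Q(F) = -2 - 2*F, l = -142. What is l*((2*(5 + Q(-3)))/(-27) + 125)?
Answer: -52966/3 ≈ -17655.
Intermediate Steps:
l*((2*(5 + Q(-3)))/(-27) + 125) = -142*((2*(5 + (-2 - 2*(-3))))/(-27) + 125) = -142*((2*(5 + (-2 + 6)))*(-1/27) + 125) = -142*((2*(5 + 4))*(-1/27) + 125) = -142*((2*9)*(-1/27) + 125) = -142*(18*(-1/27) + 125) = -142*(-2/3 + 125) = -142*373/3 = -52966/3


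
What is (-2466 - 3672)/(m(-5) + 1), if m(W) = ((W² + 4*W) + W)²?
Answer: -6138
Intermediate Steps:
m(W) = (W² + 5*W)²
(-2466 - 3672)/(m(-5) + 1) = (-2466 - 3672)/((-5)²*(5 - 5)² + 1) = -6138/(25*0² + 1) = -6138/(25*0 + 1) = -6138/(0 + 1) = -6138/1 = 1*(-6138) = -6138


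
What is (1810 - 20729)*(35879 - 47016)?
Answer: 210700903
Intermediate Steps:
(1810 - 20729)*(35879 - 47016) = -18919*(-11137) = 210700903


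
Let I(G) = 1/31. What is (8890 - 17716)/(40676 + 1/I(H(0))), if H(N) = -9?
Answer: -2942/13569 ≈ -0.21682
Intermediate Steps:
I(G) = 1/31
(8890 - 17716)/(40676 + 1/I(H(0))) = (8890 - 17716)/(40676 + 1/(1/31)) = -8826/(40676 + 31) = -8826/40707 = -8826*1/40707 = -2942/13569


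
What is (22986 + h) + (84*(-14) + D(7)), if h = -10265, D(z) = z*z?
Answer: 11594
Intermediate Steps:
D(z) = z²
(22986 + h) + (84*(-14) + D(7)) = (22986 - 10265) + (84*(-14) + 7²) = 12721 + (-1176 + 49) = 12721 - 1127 = 11594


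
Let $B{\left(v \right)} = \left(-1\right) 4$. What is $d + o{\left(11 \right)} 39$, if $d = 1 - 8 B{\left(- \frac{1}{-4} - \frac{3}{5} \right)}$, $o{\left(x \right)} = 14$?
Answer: $579$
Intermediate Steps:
$B{\left(v \right)} = -4$
$d = 33$ ($d = 1 - -32 = 1 + 32 = 33$)
$d + o{\left(11 \right)} 39 = 33 + 14 \cdot 39 = 33 + 546 = 579$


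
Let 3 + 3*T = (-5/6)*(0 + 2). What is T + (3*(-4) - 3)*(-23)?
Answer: 3091/9 ≈ 343.44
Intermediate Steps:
T = -14/9 (T = -1 + ((-5/6)*(0 + 2))/3 = -1 + (-5*⅙*2)/3 = -1 + (-⅚*2)/3 = -1 + (⅓)*(-5/3) = -1 - 5/9 = -14/9 ≈ -1.5556)
T + (3*(-4) - 3)*(-23) = -14/9 + (3*(-4) - 3)*(-23) = -14/9 + (-12 - 3)*(-23) = -14/9 - 15*(-23) = -14/9 + 345 = 3091/9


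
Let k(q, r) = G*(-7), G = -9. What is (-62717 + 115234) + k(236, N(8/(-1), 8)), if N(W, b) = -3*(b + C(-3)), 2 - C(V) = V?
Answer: 52580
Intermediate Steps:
C(V) = 2 - V
N(W, b) = -15 - 3*b (N(W, b) = -3*(b + (2 - 1*(-3))) = -3*(b + (2 + 3)) = -3*(b + 5) = -3*(5 + b) = -15 - 3*b)
k(q, r) = 63 (k(q, r) = -9*(-7) = 63)
(-62717 + 115234) + k(236, N(8/(-1), 8)) = (-62717 + 115234) + 63 = 52517 + 63 = 52580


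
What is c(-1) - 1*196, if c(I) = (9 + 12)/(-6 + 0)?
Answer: -399/2 ≈ -199.50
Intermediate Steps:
c(I) = -7/2 (c(I) = 21/(-6) = 21*(-⅙) = -7/2)
c(-1) - 1*196 = -7/2 - 1*196 = -7/2 - 196 = -399/2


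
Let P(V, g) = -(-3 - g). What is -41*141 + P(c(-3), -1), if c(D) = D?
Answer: -5779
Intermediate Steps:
P(V, g) = 3 + g
-41*141 + P(c(-3), -1) = -41*141 + (3 - 1) = -5781 + 2 = -5779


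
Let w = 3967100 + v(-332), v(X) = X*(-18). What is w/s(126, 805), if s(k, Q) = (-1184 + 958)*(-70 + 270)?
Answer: -993269/11300 ≈ -87.900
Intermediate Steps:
s(k, Q) = -45200 (s(k, Q) = -226*200 = -45200)
v(X) = -18*X
w = 3973076 (w = 3967100 - 18*(-332) = 3967100 + 5976 = 3973076)
w/s(126, 805) = 3973076/(-45200) = 3973076*(-1/45200) = -993269/11300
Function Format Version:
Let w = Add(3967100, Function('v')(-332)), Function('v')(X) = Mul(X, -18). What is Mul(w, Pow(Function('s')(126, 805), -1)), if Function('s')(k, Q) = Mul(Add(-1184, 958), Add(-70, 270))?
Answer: Rational(-993269, 11300) ≈ -87.900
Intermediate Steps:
Function('s')(k, Q) = -45200 (Function('s')(k, Q) = Mul(-226, 200) = -45200)
Function('v')(X) = Mul(-18, X)
w = 3973076 (w = Add(3967100, Mul(-18, -332)) = Add(3967100, 5976) = 3973076)
Mul(w, Pow(Function('s')(126, 805), -1)) = Mul(3973076, Pow(-45200, -1)) = Mul(3973076, Rational(-1, 45200)) = Rational(-993269, 11300)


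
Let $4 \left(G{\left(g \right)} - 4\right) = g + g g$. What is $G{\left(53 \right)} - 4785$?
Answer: $- \frac{8131}{2} \approx -4065.5$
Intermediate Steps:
$G{\left(g \right)} = 4 + \frac{g}{4} + \frac{g^{2}}{4}$ ($G{\left(g \right)} = 4 + \frac{g + g g}{4} = 4 + \frac{g + g^{2}}{4} = 4 + \left(\frac{g}{4} + \frac{g^{2}}{4}\right) = 4 + \frac{g}{4} + \frac{g^{2}}{4}$)
$G{\left(53 \right)} - 4785 = \left(4 + \frac{1}{4} \cdot 53 + \frac{53^{2}}{4}\right) - 4785 = \left(4 + \frac{53}{4} + \frac{1}{4} \cdot 2809\right) - 4785 = \left(4 + \frac{53}{4} + \frac{2809}{4}\right) - 4785 = \frac{1439}{2} - 4785 = - \frac{8131}{2}$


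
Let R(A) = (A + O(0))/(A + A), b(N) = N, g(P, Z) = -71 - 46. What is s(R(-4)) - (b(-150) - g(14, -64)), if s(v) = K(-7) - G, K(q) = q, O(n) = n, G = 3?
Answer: 23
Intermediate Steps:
g(P, Z) = -117
R(A) = ½ (R(A) = (A + 0)/(A + A) = A/((2*A)) = A*(1/(2*A)) = ½)
s(v) = -10 (s(v) = -7 - 1*3 = -7 - 3 = -10)
s(R(-4)) - (b(-150) - g(14, -64)) = -10 - (-150 - 1*(-117)) = -10 - (-150 + 117) = -10 - 1*(-33) = -10 + 33 = 23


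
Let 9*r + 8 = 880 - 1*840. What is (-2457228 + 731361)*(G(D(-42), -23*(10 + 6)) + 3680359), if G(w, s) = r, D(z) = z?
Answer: -6351816282669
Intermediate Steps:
r = 32/9 (r = -8/9 + (880 - 1*840)/9 = -8/9 + (880 - 840)/9 = -8/9 + (⅑)*40 = -8/9 + 40/9 = 32/9 ≈ 3.5556)
G(w, s) = 32/9
(-2457228 + 731361)*(G(D(-42), -23*(10 + 6)) + 3680359) = (-2457228 + 731361)*(32/9 + 3680359) = -1725867*33123263/9 = -6351816282669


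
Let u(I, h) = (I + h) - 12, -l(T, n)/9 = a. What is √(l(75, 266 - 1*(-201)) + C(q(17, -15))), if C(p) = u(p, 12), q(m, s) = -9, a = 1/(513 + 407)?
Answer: 3*I*√211830/460 ≈ 3.0016*I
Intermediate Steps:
a = 1/920 ≈ 0.0010870
l(T, n) = -9/920 (l(T, n) = -9*1/920 = -9/920)
u(I, h) = -12 + I + h
C(p) = p (C(p) = -12 + p + 12 = p)
√(l(75, 266 - 1*(-201)) + C(q(17, -15))) = √(-9/920 - 9) = √(-8289/920) = 3*I*√211830/460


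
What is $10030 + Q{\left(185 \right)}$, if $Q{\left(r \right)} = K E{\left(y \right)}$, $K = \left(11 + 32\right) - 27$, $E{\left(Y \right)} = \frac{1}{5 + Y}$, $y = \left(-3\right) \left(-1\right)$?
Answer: $10032$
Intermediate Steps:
$y = 3$
$K = 16$ ($K = 43 - 27 = 16$)
$Q{\left(r \right)} = 2$ ($Q{\left(r \right)} = \frac{16}{5 + 3} = \frac{16}{8} = 16 \cdot \frac{1}{8} = 2$)
$10030 + Q{\left(185 \right)} = 10030 + 2 = 10032$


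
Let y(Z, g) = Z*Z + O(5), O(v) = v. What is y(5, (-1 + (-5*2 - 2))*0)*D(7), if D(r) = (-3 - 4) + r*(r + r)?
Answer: 2730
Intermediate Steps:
D(r) = -7 + 2*r² (D(r) = -7 + r*(2*r) = -7 + 2*r²)
y(Z, g) = 5 + Z² (y(Z, g) = Z*Z + 5 = Z² + 5 = 5 + Z²)
y(5, (-1 + (-5*2 - 2))*0)*D(7) = (5 + 5²)*(-7 + 2*7²) = (5 + 25)*(-7 + 2*49) = 30*(-7 + 98) = 30*91 = 2730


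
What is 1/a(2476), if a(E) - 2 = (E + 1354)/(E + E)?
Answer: 2476/6867 ≈ 0.36057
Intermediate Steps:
a(E) = 2 + (1354 + E)/(2*E) (a(E) = 2 + (E + 1354)/(E + E) = 2 + (1354 + E)/((2*E)) = 2 + (1354 + E)*(1/(2*E)) = 2 + (1354 + E)/(2*E))
1/a(2476) = 1/(5/2 + 677/2476) = 1/(6867/2476) = 2476/6867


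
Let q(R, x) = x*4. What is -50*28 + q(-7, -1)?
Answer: -1404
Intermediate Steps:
q(R, x) = 4*x
-50*28 + q(-7, -1) = -50*28 + 4*(-1) = -1400 - 4 = -1404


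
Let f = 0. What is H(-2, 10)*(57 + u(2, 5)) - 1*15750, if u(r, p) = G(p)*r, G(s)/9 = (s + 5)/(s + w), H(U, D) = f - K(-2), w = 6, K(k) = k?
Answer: -171636/11 ≈ -15603.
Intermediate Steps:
H(U, D) = 2 (H(U, D) = 0 - 1*(-2) = 0 + 2 = 2)
G(s) = 9*(5 + s)/(6 + s) (G(s) = 9*((s + 5)/(s + 6)) = 9*((5 + s)/(6 + s)) = 9*(5 + s)/(6 + s))
u(r, p) = 9*r*(5 + p)/(6 + p) (u(r, p) = (9*(5 + p)/(6 + p))*r = 9*r*(5 + p)/(6 + p))
H(-2, 10)*(57 + u(2, 5)) - 1*15750 = 2*(57 + 9*2*(5 + 5)/(6 + 5)) - 1*15750 = 2*(57 + 9*2*10/11) - 15750 = 2*(57 + 9*2*(1/11)*10) - 15750 = 2*(57 + 180/11) - 15750 = 2*(807/11) - 15750 = 1614/11 - 15750 = -171636/11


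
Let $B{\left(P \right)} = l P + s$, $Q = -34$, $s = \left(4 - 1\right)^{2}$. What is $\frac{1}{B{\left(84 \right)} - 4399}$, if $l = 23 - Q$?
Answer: $\frac{1}{398} \approx 0.0025126$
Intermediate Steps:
$s = 9$ ($s = 3^{2} = 9$)
$l = 57$ ($l = 23 - -34 = 23 + 34 = 57$)
$B{\left(P \right)} = 9 + 57 P$ ($B{\left(P \right)} = 57 P + 9 = 9 + 57 P$)
$\frac{1}{B{\left(84 \right)} - 4399} = \frac{1}{\left(9 + 57 \cdot 84\right) - 4399} = \frac{1}{\left(9 + 4788\right) - 4399} = \frac{1}{4797 - 4399} = \frac{1}{398}$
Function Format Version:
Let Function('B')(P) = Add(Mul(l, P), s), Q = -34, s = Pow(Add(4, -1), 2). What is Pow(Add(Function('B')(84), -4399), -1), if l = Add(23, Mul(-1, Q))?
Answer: Rational(1, 398) ≈ 0.0025126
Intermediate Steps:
s = 9 (s = Pow(3, 2) = 9)
l = 57 (l = Add(23, Mul(-1, -34)) = Add(23, 34) = 57)
Function('B')(P) = Add(9, Mul(57, P)) (Function('B')(P) = Add(Mul(57, P), 9) = Add(9, Mul(57, P)))
Pow(Add(Function('B')(84), -4399), -1) = Pow(Add(Add(9, Mul(57, 84)), -4399), -1) = Pow(Add(Add(9, 4788), -4399), -1) = Pow(Add(4797, -4399), -1) = Pow(398, -1) = Rational(1, 398)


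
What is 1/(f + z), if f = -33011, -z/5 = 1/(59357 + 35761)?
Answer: -95118/3139940303 ≈ -3.0293e-5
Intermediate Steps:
z = -5/95118 (z = -5/(59357 + 35761) = -5/95118 ≈ -5.2566e-5)
1/(f + z) = 1/(-33011 - 5/95118) = 1/(-3139940303/95118) = -95118/3139940303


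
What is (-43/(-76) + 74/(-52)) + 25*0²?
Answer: -847/988 ≈ -0.85729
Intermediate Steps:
(-43/(-76) + 74/(-52)) + 25*0² = (-43*(-1/76) + 74*(-1/52)) + 25*0 = (43/76 - 37/26) + 0 = -847/988 + 0 = -847/988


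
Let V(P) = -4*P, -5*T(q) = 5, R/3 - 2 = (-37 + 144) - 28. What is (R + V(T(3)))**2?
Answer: 61009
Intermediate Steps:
R = 243 (R = 6 + 3*((-37 + 144) - 28) = 6 + 3*(107 - 28) = 6 + 3*79 = 6 + 237 = 243)
T(q) = -1 (T(q) = -1/5*5 = -1)
(R + V(T(3)))**2 = (243 - 4*(-1))**2 = (243 + 4)**2 = 247**2 = 61009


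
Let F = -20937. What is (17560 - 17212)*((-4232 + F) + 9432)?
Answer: -5476476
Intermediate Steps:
(17560 - 17212)*((-4232 + F) + 9432) = (17560 - 17212)*((-4232 - 20937) + 9432) = 348*(-25169 + 9432) = 348*(-15737) = -5476476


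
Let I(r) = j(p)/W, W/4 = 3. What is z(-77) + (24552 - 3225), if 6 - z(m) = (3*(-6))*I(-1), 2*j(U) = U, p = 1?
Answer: 85335/4 ≈ 21334.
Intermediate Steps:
W = 12 (W = 4*3 = 12)
j(U) = U/2
I(r) = 1/24 (I(r) = ((1/2)*1)/12 = (1/2)*(1/12) = 1/24)
z(m) = 27/4 (z(m) = 6 - 3*(-6)/24 = 6 - (-18)/24 = 6 - 1*(-3/4) = 6 + 3/4 = 27/4)
z(-77) + (24552 - 3225) = 27/4 + (24552 - 3225) = 27/4 + 21327 = 85335/4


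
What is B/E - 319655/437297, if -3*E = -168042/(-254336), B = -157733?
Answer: 1253078905946169/1749625297 ≈ 7.1620e+5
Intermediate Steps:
E = -28007/127168 (E = -(-56014)/(-254336) = -(-56014)*(-1)/254336 = -⅓*84021/127168 = -28007/127168 ≈ -0.22024)
B/E - 319655/437297 = -157733/(-28007/127168) - 319655/437297 = -157733*(-127168/28007) - 319655*1/437297 = 20058590144/28007 - 45665/62471 = 1253078905946169/1749625297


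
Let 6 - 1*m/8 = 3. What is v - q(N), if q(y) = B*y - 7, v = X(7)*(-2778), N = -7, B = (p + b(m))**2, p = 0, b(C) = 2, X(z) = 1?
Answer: -2743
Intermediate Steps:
m = 24 (m = 48 - 8*3 = 48 - 24 = 24)
B = 4 (B = (0 + 2)**2 = 2**2 = 4)
v = -2778 (v = 1*(-2778) = -2778)
q(y) = -7 + 4*y (q(y) = 4*y - 7 = -7 + 4*y)
v - q(N) = -2778 - (-7 + 4*(-7)) = -2778 - (-7 - 28) = -2778 - 1*(-35) = -2778 + 35 = -2743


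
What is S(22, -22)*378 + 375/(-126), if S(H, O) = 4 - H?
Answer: -285893/42 ≈ -6807.0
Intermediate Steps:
S(22, -22)*378 + 375/(-126) = (4 - 1*22)*378 + 375/(-126) = (4 - 22)*378 + 375*(-1/126) = -18*378 - 125/42 = -6804 - 125/42 = -285893/42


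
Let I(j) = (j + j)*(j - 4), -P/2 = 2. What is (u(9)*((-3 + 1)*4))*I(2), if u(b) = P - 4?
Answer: -512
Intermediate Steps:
P = -4 (P = -2*2 = -4)
I(j) = 2*j*(-4 + j) (I(j) = (2*j)*(-4 + j) = 2*j*(-4 + j))
u(b) = -8 (u(b) = -4 - 4 = -8)
(u(9)*((-3 + 1)*4))*I(2) = (-8*(-3 + 1)*4)*(2*2*(-4 + 2)) = (-(-16)*4)*(2*2*(-2)) = -8*(-8)*(-8) = 64*(-8) = -512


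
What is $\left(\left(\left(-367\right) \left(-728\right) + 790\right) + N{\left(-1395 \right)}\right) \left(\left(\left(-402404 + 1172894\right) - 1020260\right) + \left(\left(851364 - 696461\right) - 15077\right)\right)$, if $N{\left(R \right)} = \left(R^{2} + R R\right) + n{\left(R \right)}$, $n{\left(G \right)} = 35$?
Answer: $-457372647144$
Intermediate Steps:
$N{\left(R \right)} = 35 + 2 R^{2}$ ($N{\left(R \right)} = \left(R^{2} + R R\right) + 35 = \left(R^{2} + R^{2}\right) + 35 = 2 R^{2} + 35 = 35 + 2 R^{2}$)
$\left(\left(\left(-367\right) \left(-728\right) + 790\right) + N{\left(-1395 \right)}\right) \left(\left(\left(-402404 + 1172894\right) - 1020260\right) + \left(\left(851364 - 696461\right) - 15077\right)\right) = \left(\left(\left(-367\right) \left(-728\right) + 790\right) + \left(35 + 2 \left(-1395\right)^{2}\right)\right) \left(\left(\left(-402404 + 1172894\right) - 1020260\right) + \left(\left(851364 - 696461\right) - 15077\right)\right) = \left(\left(267176 + 790\right) + \left(35 + 2 \cdot 1946025\right)\right) \left(\left(770490 - 1020260\right) + \left(\left(851364 - 696461\right) - 15077\right)\right) = \left(267966 + \left(35 + 3892050\right)\right) \left(-249770 + \left(154903 - 15077\right)\right) = \left(267966 + 3892085\right) \left(-249770 + 139826\right) = 4160051 \left(-109944\right) = -457372647144$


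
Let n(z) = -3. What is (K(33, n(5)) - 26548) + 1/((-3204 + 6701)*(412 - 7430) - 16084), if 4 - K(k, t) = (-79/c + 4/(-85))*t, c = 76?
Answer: -24774039109361/933205140 ≈ -26547.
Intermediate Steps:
K(k, t) = 4 + 7019*t/6460 (K(k, t) = 4 - (-79/76 + 4/(-85))*t = 4 - (-79*1/76 + 4*(-1/85))*t = 4 - (-79/76 - 4/85)*t = 4 - (-7019)*t/6460 = 4 + 7019*t/6460)
(K(33, n(5)) - 26548) + 1/((-3204 + 6701)*(412 - 7430) - 16084) = ((4 + (7019/6460)*(-3)) - 26548) + 1/((-3204 + 6701)*(412 - 7430) - 16084) = ((4 - 21057/6460) - 26548) + 1/(3497*(-7018) - 16084) = (4783/6460 - 26548) + 1/(-24541946 - 16084) = -171495297/6460 + 1/(-24558030) = -171495297/6460 - 1/24558030 = -24774039109361/933205140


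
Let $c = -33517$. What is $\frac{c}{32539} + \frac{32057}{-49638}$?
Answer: $- \frac{2706819569}{1615170882} \approx -1.6759$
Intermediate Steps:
$\frac{c}{32539} + \frac{32057}{-49638} = - \frac{33517}{32539} + \frac{32057}{-49638} = \left(-33517\right) \frac{1}{32539} + 32057 \left(- \frac{1}{49638}\right) = - \frac{33517}{32539} - \frac{32057}{49638} = - \frac{2706819569}{1615170882}$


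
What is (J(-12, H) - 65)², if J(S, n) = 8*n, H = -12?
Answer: 25921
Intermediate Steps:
(J(-12, H) - 65)² = (8*(-12) - 65)² = (-96 - 65)² = (-161)² = 25921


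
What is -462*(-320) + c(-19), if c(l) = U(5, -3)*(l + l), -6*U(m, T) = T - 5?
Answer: 443368/3 ≈ 1.4779e+5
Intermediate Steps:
U(m, T) = 5/6 - T/6 (U(m, T) = -(T - 5)/6 = -(-5 + T)/6 = 5/6 - T/6)
c(l) = 8*l/3 (c(l) = (5/6 - 1/6*(-3))*(l + l) = (5/6 + 1/2)*(2*l) = 4*(2*l)/3 = 8*l/3)
-462*(-320) + c(-19) = -462*(-320) + (8/3)*(-19) = 147840 - 152/3 = 443368/3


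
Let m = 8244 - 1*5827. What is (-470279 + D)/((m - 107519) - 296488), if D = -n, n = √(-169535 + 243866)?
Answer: 470279/401590 + 3*√8259/401590 ≈ 1.1717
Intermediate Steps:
n = 3*√8259 (n = √74331 = 3*√8259 ≈ 272.64)
m = 2417 (m = 8244 - 5827 = 2417)
D = -3*√8259 ≈ -272.64
(-470279 + D)/((m - 107519) - 296488) = (-470279 - 3*√8259)/((2417 - 107519) - 296488) = (-470279 - 3*√8259)/(-105102 - 296488) = (-470279 - 3*√8259)/(-401590) = (-470279 - 3*√8259)*(-1/401590) = 470279/401590 + 3*√8259/401590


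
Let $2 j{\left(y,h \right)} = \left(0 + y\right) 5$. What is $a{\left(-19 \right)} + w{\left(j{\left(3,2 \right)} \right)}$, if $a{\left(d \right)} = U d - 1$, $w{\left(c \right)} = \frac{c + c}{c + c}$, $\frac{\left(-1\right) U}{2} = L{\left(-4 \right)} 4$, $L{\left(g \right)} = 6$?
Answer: $912$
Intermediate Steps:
$j{\left(y,h \right)} = \frac{5 y}{2}$ ($j{\left(y,h \right)} = \frac{\left(0 + y\right) 5}{2} = \frac{y 5}{2} = \frac{5 y}{2}$)
$U = -48$ ($U = - 2 \cdot 6 \cdot 4 = \left(-2\right) 24 = -48$)
$w{\left(c \right)} = 1$ ($w{\left(c \right)} = \frac{2 c}{2 c} = 2 c \frac{1}{2 c} = 1$)
$a{\left(d \right)} = -1 - 48 d$ ($a{\left(d \right)} = - 48 d - 1 = -1 - 48 d$)
$a{\left(-19 \right)} + w{\left(j{\left(3,2 \right)} \right)} = \left(-1 - -912\right) + 1 = \left(-1 + 912\right) + 1 = 911 + 1 = 912$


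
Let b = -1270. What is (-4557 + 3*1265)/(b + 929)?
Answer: 762/341 ≈ 2.2346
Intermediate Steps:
(-4557 + 3*1265)/(b + 929) = (-4557 + 3*1265)/(-1270 + 929) = (-4557 + 3795)/(-341) = -762*(-1/341) = 762/341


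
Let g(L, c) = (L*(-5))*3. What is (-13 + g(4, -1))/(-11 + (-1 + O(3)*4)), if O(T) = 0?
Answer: 73/12 ≈ 6.0833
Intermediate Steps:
g(L, c) = -15*L (g(L, c) = -5*L*3 = -15*L)
(-13 + g(4, -1))/(-11 + (-1 + O(3)*4)) = (-13 - 15*4)/(-11 + (-1 + 0*4)) = (-13 - 60)/(-11 + (-1 + 0)) = -73/(-11 - 1) = -73/(-12) = -1/12*(-73) = 73/12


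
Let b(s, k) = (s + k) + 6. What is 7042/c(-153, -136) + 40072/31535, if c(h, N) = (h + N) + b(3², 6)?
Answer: -105665087/4225690 ≈ -25.005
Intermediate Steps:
b(s, k) = 6 + k + s (b(s, k) = (k + s) + 6 = 6 + k + s)
c(h, N) = 21 + N + h (c(h, N) = (h + N) + (6 + 6 + 3²) = (N + h) + (6 + 6 + 9) = (N + h) + 21 = 21 + N + h)
7042/c(-153, -136) + 40072/31535 = 7042/(21 - 136 - 153) + 40072/31535 = 7042/(-268) + 40072*(1/31535) = 7042*(-1/268) + 40072/31535 = -3521/134 + 40072/31535 = -105665087/4225690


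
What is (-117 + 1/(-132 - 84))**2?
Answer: 638724529/46656 ≈ 13690.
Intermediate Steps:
(-117 + 1/(-132 - 84))**2 = (-117 + 1/(-216))**2 = (-117 - 1/216)**2 = (-25273/216)**2 = 638724529/46656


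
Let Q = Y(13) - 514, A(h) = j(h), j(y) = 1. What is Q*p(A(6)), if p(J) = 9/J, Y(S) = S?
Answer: -4509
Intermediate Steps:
A(h) = 1
Q = -501 (Q = 13 - 514 = -501)
Q*p(A(6)) = -4509/1 = -4509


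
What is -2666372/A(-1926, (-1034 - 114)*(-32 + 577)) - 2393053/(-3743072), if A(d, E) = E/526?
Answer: 1312799851669091/585472606880 ≈ 2242.3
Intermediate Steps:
A(d, E) = E/526 (A(d, E) = E*(1/526) = E/526)
-2666372/A(-1926, (-1034 - 114)*(-32 + 577)) - 2393053/(-3743072) = -2666372*526/((-1034 - 114)*(-32 + 577)) - 2393053/(-3743072) = -2666372/((-1148*545)/526) - 2393053*(-1/3743072) = -2666372/((1/526)*(-625660)) + 2393053/3743072 = -2666372/(-312830/263) + 2393053/3743072 = -2666372*(-263/312830) + 2393053/3743072 = 350627918/156415 + 2393053/3743072 = 1312799851669091/585472606880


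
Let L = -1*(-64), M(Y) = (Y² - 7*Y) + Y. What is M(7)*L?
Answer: 448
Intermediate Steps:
M(Y) = Y² - 6*Y
L = 64
M(7)*L = (7*(-6 + 7))*64 = (7*1)*64 = 7*64 = 448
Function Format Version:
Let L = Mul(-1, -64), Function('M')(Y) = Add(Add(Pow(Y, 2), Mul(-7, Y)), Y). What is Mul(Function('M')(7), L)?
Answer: 448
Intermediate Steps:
Function('M')(Y) = Add(Pow(Y, 2), Mul(-6, Y))
L = 64
Mul(Function('M')(7), L) = Mul(Mul(7, Add(-6, 7)), 64) = Mul(Mul(7, 1), 64) = Mul(7, 64) = 448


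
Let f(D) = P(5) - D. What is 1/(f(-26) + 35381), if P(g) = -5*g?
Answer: 1/35382 ≈ 2.8263e-5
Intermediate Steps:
f(D) = -25 - D (f(D) = -5*5 - D = -25 - D)
1/(f(-26) + 35381) = 1/((-25 - 1*(-26)) + 35381) = 1/((-25 + 26) + 35381) = 1/(1 + 35381) = 1/35382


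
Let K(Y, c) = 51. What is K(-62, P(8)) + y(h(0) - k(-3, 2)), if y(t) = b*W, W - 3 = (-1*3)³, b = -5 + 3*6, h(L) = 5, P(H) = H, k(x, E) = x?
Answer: -261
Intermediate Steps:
b = 13 (b = -5 + 18 = 13)
W = -24 (W = 3 + (-1*3)³ = 3 + (-3)³ = 3 - 27 = -24)
y(t) = -312 (y(t) = 13*(-24) = -312)
K(-62, P(8)) + y(h(0) - k(-3, 2)) = 51 - 312 = -261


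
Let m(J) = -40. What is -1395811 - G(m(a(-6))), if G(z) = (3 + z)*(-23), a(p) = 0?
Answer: -1396662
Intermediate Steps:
G(z) = -69 - 23*z
-1395811 - G(m(a(-6))) = -1395811 - (-69 - 23*(-40)) = -1395811 - (-69 + 920) = -1395811 - 1*851 = -1395811 - 851 = -1396662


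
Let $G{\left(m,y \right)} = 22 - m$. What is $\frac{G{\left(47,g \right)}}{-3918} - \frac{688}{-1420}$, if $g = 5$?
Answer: $\frac{682771}{1390890} \approx 0.49089$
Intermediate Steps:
$\frac{G{\left(47,g \right)}}{-3918} - \frac{688}{-1420} = \frac{22 - 47}{-3918} - \frac{688}{-1420} = \left(22 - 47\right) \left(- \frac{1}{3918}\right) - - \frac{172}{355} = \left(-25\right) \left(- \frac{1}{3918}\right) + \frac{172}{355} = \frac{25}{3918} + \frac{172}{355} = \frac{682771}{1390890}$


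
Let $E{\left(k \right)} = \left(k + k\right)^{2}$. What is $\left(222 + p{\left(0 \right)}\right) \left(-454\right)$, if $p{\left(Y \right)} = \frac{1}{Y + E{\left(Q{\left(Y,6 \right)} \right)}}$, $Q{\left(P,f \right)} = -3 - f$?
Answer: $- \frac{16327883}{162} \approx -1.0079 \cdot 10^{5}$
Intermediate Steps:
$E{\left(k \right)} = 4 k^{2}$ ($E{\left(k \right)} = \left(2 k\right)^{2} = 4 k^{2}$)
$p{\left(Y \right)} = \frac{1}{324 + Y}$ ($p{\left(Y \right)} = \frac{1}{Y + 4 \left(-3 - 6\right)^{2}} = \frac{1}{Y + 4 \left(-9\right)^{2}} = \frac{1}{Y + 4 \cdot 81} = \frac{1}{Y + 324} = \frac{1}{324 + Y}$)
$\left(222 + p{\left(0 \right)}\right) \left(-454\right) = \left(222 + \frac{1}{324 + 0}\right) \left(-454\right) = \left(222 + \frac{1}{324}\right) \left(-454\right) = \frac{71929}{324} \left(-454\right) = - \frac{16327883}{162}$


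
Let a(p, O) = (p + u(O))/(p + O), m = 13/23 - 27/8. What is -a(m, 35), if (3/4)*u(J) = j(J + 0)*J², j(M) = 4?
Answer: -3604849/17769 ≈ -202.87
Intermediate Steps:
m = -517/184 (m = 13*(1/23) - 27*⅛ = 13/23 - 27/8 = -517/184 ≈ -2.8098)
u(J) = 16*J²/3 (u(J) = 4*(4*J²)/3 = 16*J²/3)
a(p, O) = (p + 16*O²/3)/(O + p) (a(p, O) = (p + 16*O²/3)/(p + O) = (p + 16*O²/3)/(O + p))
-a(m, 35) = -(-517/184 + (16/3)*35²)/(35 - 517/184) = -(-517/184 + (16/3)*1225)/5923/184 = -184*(-517/184 + 19600/3)/5923 = -184*3604849/(5923*552) = -1*3604849/17769 = -3604849/17769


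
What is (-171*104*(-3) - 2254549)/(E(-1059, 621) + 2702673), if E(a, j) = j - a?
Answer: -2201197/2704353 ≈ -0.81395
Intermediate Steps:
(-171*104*(-3) - 2254549)/(E(-1059, 621) + 2702673) = (-171*104*(-3) - 2254549)/((621 - 1*(-1059)) + 2702673) = (-17784*(-3) - 2254549)/((621 + 1059) + 2702673) = (53352 - 2254549)/(1680 + 2702673) = -2201197/2704353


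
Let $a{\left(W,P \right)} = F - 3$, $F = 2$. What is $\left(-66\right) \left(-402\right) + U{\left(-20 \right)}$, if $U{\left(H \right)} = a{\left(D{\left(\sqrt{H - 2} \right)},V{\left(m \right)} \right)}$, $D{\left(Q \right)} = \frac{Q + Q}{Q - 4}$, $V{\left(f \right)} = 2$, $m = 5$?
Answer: $26531$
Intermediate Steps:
$D{\left(Q \right)} = \frac{2 Q}{-4 + Q}$
$a{\left(W,P \right)} = -1$ ($a{\left(W,P \right)} = 2 - 3 = -1$)
$U{\left(H \right)} = -1$
$\left(-66\right) \left(-402\right) + U{\left(-20 \right)} = \left(-66\right) \left(-402\right) - 1 = 26532 - 1 = 26531$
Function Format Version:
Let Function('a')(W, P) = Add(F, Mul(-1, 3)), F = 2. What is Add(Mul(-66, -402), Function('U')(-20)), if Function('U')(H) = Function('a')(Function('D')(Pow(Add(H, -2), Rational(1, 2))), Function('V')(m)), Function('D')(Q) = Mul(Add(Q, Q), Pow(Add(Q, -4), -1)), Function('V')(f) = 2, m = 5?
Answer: 26531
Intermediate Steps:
Function('D')(Q) = Mul(2, Q, Pow(Add(-4, Q), -1)) (Function('D')(Q) = Mul(Mul(2, Q), Pow(Add(-4, Q), -1)) = Mul(2, Q, Pow(Add(-4, Q), -1)))
Function('a')(W, P) = -1 (Function('a')(W, P) = Add(2, Mul(-1, 3)) = Add(2, -3) = -1)
Function('U')(H) = -1
Add(Mul(-66, -402), Function('U')(-20)) = Add(Mul(-66, -402), -1) = Add(26532, -1) = 26531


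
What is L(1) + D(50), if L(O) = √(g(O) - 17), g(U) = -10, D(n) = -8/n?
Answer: -4/25 + 3*I*√3 ≈ -0.16 + 5.1962*I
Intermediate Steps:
L(O) = 3*I*√3 (L(O) = √(-10 - 17) = √(-27) = 3*I*√3)
L(1) + D(50) = 3*I*√3 - 8/50 = 3*I*√3 - 8*1/50 = 3*I*√3 - 4/25 = -4/25 + 3*I*√3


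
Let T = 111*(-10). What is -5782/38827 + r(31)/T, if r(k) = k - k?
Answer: -5782/38827 ≈ -0.14892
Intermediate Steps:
T = -1110
r(k) = 0
-5782/38827 + r(31)/T = -5782/38827 + 0/(-1110) = -5782*1/38827 + 0*(-1/1110) = -5782/38827 + 0 = -5782/38827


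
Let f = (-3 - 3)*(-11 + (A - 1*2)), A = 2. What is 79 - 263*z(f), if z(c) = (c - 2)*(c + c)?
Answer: -2221745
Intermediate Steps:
f = 66 (f = (-3 - 3)*(-11 + (2 - 1*2)) = -6*(-11 + (2 - 2)) = -6*(-11 + 0) = -6*(-11) = 66)
z(c) = 2*c*(-2 + c) (z(c) = (-2 + c)*(2*c) = 2*c*(-2 + c))
79 - 263*z(f) = 79 - 526*66*(-2 + 66) = 79 - 526*66*64 = 79 - 263*8448 = 79 - 2221824 = -2221745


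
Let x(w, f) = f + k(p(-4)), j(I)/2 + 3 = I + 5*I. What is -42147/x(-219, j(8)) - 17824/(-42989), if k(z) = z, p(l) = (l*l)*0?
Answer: -201139247/429890 ≈ -467.89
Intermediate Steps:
p(l) = 0 (p(l) = l**2*0 = 0)
j(I) = -6 + 12*I (j(I) = -6 + 2*(I + 5*I) = -6 + 2*(6*I) = -6 + 12*I)
x(w, f) = f (x(w, f) = f + 0 = f)
-42147/x(-219, j(8)) - 17824/(-42989) = -42147/(-6 + 12*8) - 17824/(-42989) = -42147/(-6 + 96) - 17824*(-1/42989) = -42147/90 + 17824/42989 = -42147*1/90 + 17824/42989 = -4683/10 + 17824/42989 = -201139247/429890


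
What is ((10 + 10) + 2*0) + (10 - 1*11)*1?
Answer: 19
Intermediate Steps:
((10 + 10) + 2*0) + (10 - 1*11)*1 = (20 + 0) + (10 - 11)*1 = 20 - 1*1 = 20 - 1 = 19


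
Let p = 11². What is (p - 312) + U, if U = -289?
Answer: -480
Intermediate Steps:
p = 121
(p - 312) + U = (121 - 312) - 289 = -191 - 289 = -480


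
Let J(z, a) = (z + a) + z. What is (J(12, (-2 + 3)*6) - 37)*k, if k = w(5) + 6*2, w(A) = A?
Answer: -119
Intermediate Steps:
k = 17 (k = 5 + 6*2 = 5 + 12 = 17)
J(z, a) = a + 2*z (J(z, a) = (a + z) + z = a + 2*z)
(J(12, (-2 + 3)*6) - 37)*k = (((-2 + 3)*6 + 2*12) - 37)*17 = ((1*6 + 24) - 37)*17 = ((6 + 24) - 37)*17 = (30 - 37)*17 = -7*17 = -119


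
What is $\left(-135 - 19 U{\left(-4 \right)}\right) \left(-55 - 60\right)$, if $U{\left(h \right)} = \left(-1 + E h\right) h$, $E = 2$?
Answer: $94185$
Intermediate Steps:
$U{\left(h \right)} = h \left(-1 + 2 h\right)$ ($U{\left(h \right)} = \left(-1 + 2 h\right) h = h \left(-1 + 2 h\right)$)
$\left(-135 - 19 U{\left(-4 \right)}\right) \left(-55 - 60\right) = \left(-135 - 19 \left(- 4 \left(-1 + 2 \left(-4\right)\right)\right)\right) \left(-55 - 60\right) = \left(-135 - 19 \left(- 4 \left(-1 - 8\right)\right)\right) \left(-115\right) = \left(-135 - 19 \left(\left(-4\right) \left(-9\right)\right)\right) \left(-115\right) = \left(-135 - 684\right) \left(-115\right) = \left(-819\right) \left(-115\right) = 94185$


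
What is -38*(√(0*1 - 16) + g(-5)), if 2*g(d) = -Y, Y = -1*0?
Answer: -152*I ≈ -152.0*I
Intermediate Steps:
Y = 0
g(d) = 0 (g(d) = (-1*0)/2 = (½)*0 = 0)
-38*(√(0*1 - 16) + g(-5)) = -38*(√(0*1 - 16) + 0) = -38*(√(0 - 16) + 0) = -38*(√(-16) + 0) = -38*(4*I + 0) = -152*I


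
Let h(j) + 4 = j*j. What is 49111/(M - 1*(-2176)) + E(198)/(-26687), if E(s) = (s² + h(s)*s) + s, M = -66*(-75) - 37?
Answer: -53990677921/189184143 ≈ -285.39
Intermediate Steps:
M = 4913 (M = 4950 - 37 = 4913)
h(j) = -4 + j² (h(j) = -4 + j*j = -4 + j²)
E(s) = s + s² + s*(-4 + s²) (E(s) = (s² + (-4 + s²)*s) + s = (s² + s*(-4 + s²)) + s = s + s² + s*(-4 + s²))
49111/(M - 1*(-2176)) + E(198)/(-26687) = 49111/(4913 - 1*(-2176)) + (198*(-3 + 198 + 198²))/(-26687) = 49111/(4913 + 2176) + (198*(-3 + 198 + 39204))*(-1/26687) = 49111/7089 + (198*39399)*(-1/26687) = 49111*(1/7089) + 7801002*(-1/26687) = 49111/7089 - 7801002/26687 = -53990677921/189184143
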